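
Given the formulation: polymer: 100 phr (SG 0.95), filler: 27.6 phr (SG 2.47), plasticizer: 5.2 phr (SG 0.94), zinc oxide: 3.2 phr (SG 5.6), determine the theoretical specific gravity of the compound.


Sum of weights = 136.0
Volume contributions:
  polymer: 100/0.95 = 105.2632
  filler: 27.6/2.47 = 11.1741
  plasticizer: 5.2/0.94 = 5.5319
  zinc oxide: 3.2/5.6 = 0.5714
Sum of volumes = 122.5406
SG = 136.0 / 122.5406 = 1.11

SG = 1.11


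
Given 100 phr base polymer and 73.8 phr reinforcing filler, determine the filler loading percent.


Filler % = filler / (rubber + filler) * 100
= 73.8 / (100 + 73.8) * 100
= 73.8 / 173.8 * 100
= 42.46%

42.46%


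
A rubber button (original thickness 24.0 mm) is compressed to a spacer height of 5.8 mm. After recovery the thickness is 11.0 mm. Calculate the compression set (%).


CS = (t0 - recovered) / (t0 - ts) * 100
= (24.0 - 11.0) / (24.0 - 5.8) * 100
= 13.0 / 18.2 * 100
= 71.4%

71.4%


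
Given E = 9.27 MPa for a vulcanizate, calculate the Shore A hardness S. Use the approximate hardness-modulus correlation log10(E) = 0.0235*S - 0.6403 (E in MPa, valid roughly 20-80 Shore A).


log10(E) = 0.0235*S - 0.6403  =>  S = (log10(E) + 0.6403) / 0.0235
log10(9.27) = 0.967080
S = (0.967080 + 0.6403) / 0.0235 = 1.607380 / 0.0235
S = 68.4

Shore A = 68.4


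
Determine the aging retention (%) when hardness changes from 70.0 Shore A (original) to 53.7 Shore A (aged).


Retention = aged / original * 100
= 53.7 / 70.0 * 100
= 76.7%

76.7%


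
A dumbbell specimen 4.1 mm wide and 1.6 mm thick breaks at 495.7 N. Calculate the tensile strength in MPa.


Area = width * thickness = 4.1 * 1.6 = 6.56 mm^2
TS = force / area = 495.7 / 6.56 = 75.56 MPa

75.56 MPa


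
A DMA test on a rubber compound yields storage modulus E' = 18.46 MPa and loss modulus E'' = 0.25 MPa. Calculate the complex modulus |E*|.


|E*| = sqrt(E'^2 + E''^2)
= sqrt(18.46^2 + 0.25^2)
= sqrt(340.7716 + 0.0625)
= 18.462 MPa

18.462 MPa


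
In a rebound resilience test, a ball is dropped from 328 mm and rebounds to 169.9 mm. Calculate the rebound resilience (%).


Resilience = h_rebound / h_drop * 100
= 169.9 / 328 * 100
= 51.8%

51.8%


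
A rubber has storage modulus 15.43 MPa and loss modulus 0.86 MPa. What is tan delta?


tan delta = E'' / E'
= 0.86 / 15.43
= 0.0557

tan delta = 0.0557


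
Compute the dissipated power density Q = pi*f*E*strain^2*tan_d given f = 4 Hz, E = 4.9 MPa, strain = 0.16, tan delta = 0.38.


Q = pi * f * E * strain^2 * tan_d
= pi * 4 * 4.9 * 0.16^2 * 0.38
= pi * 4 * 4.9 * 0.0256 * 0.38
= 0.5990

Q = 0.5990


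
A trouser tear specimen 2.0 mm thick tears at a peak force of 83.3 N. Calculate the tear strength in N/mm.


Tear strength = force / thickness
= 83.3 / 2.0
= 41.65 N/mm

41.65 N/mm


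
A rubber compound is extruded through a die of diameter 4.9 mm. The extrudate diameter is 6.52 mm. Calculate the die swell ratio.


Die swell ratio = D_extrudate / D_die
= 6.52 / 4.9
= 1.331

Die swell = 1.331


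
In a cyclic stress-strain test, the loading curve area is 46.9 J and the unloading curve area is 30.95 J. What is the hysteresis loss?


Hysteresis loss = loading - unloading
= 46.9 - 30.95
= 15.95 J

15.95 J


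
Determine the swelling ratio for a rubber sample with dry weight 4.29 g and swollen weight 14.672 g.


Q = W_swollen / W_dry
Q = 14.672 / 4.29
Q = 3.42

Q = 3.42


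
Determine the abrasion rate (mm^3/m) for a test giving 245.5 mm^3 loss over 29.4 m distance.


Rate = volume_loss / distance
= 245.5 / 29.4
= 8.35 mm^3/m

8.35 mm^3/m


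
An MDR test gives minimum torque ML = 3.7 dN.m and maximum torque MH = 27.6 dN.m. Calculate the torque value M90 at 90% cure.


M90 = ML + 0.9 * (MH - ML)
M90 = 3.7 + 0.9 * (27.6 - 3.7)
M90 = 3.7 + 0.9 * 23.9
M90 = 25.21 dN.m

25.21 dN.m


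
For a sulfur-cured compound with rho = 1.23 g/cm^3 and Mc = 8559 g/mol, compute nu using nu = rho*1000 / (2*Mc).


nu = rho * 1000 / (2 * Mc)
nu = 1.23 * 1000 / (2 * 8559)
nu = 1230.0 / 17118
nu = 0.0719 mol/L

0.0719 mol/L


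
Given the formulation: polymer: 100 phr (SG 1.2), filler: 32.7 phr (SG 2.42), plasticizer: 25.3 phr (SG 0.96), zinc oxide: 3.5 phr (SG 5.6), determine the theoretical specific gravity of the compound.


Sum of weights = 161.5
Volume contributions:
  polymer: 100/1.2 = 83.3333
  filler: 32.7/2.42 = 13.5124
  plasticizer: 25.3/0.96 = 26.3542
  zinc oxide: 3.5/5.6 = 0.6250
Sum of volumes = 123.8249
SG = 161.5 / 123.8249 = 1.304

SG = 1.304


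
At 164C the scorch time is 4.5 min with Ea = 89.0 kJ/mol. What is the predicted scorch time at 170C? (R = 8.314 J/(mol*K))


Convert temperatures: T1 = 164 + 273.15 = 437.15 K, T2 = 170 + 273.15 = 443.15 K
ts2_new = 4.5 * exp(89000 / 8.314 * (1/443.15 - 1/437.15))
1/T2 - 1/T1 = -3.0972e-05
ts2_new = 3.23 min

3.23 min


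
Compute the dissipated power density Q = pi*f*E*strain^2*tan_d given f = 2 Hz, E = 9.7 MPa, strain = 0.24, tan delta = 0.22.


Q = pi * f * E * strain^2 * tan_d
= pi * 2 * 9.7 * 0.24^2 * 0.22
= pi * 2 * 9.7 * 0.0576 * 0.22
= 0.7723

Q = 0.7723


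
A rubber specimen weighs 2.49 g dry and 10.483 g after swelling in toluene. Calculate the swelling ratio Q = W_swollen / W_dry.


Q = W_swollen / W_dry
Q = 10.483 / 2.49
Q = 4.21

Q = 4.21


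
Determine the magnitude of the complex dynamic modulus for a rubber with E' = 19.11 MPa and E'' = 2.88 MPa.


|E*| = sqrt(E'^2 + E''^2)
= sqrt(19.11^2 + 2.88^2)
= sqrt(365.1921 + 8.2944)
= 19.326 MPa

19.326 MPa


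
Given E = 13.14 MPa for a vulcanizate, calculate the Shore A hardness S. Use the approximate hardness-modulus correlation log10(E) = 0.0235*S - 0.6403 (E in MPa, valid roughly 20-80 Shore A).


log10(E) = 0.0235*S - 0.6403  =>  S = (log10(E) + 0.6403) / 0.0235
log10(13.14) = 1.118595
S = (1.118595 + 0.6403) / 0.0235 = 1.758895 / 0.0235
S = 74.8

Shore A = 74.8


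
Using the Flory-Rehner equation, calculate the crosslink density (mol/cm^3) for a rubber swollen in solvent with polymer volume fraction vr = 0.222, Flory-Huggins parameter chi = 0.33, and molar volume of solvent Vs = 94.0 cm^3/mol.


ln(1 - vr) = ln(1 - 0.222) = -0.2510
Numerator = -((-0.2510) + 0.222 + 0.33 * 0.222^2) = 0.0128
Denominator = 94.0 * (0.222^(1/3) - 0.222/2) = 46.4835
nu = 0.0128 / 46.4835 = 2.7461e-04 mol/cm^3

2.7461e-04 mol/cm^3


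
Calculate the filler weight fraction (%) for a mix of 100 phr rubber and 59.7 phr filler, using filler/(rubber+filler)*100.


Filler % = filler / (rubber + filler) * 100
= 59.7 / (100 + 59.7) * 100
= 59.7 / 159.7 * 100
= 37.38%

37.38%


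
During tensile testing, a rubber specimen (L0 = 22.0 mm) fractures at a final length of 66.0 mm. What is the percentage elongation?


Elongation = (Lf - L0) / L0 * 100
= (66.0 - 22.0) / 22.0 * 100
= 44.0 / 22.0 * 100
= 200.0%

200.0%


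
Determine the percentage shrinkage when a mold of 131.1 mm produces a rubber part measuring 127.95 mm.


Shrinkage = (mold - part) / mold * 100
= (131.1 - 127.95) / 131.1 * 100
= 3.15 / 131.1 * 100
= 2.4%

2.4%


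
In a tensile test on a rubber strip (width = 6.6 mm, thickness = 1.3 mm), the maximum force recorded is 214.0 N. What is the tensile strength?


Area = width * thickness = 6.6 * 1.3 = 8.58 mm^2
TS = force / area = 214.0 / 8.58 = 24.94 MPa

24.94 MPa


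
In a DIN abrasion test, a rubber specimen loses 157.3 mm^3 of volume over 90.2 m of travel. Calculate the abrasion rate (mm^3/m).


Rate = volume_loss / distance
= 157.3 / 90.2
= 1.744 mm^3/m

1.744 mm^3/m


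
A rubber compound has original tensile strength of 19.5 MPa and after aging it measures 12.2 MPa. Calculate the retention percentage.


Retention = aged / original * 100
= 12.2 / 19.5 * 100
= 62.6%

62.6%


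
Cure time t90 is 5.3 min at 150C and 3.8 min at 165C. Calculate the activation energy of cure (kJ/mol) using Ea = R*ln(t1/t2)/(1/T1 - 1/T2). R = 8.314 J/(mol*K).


T1 = 423.15 K, T2 = 438.15 K
1/T1 - 1/T2 = 8.0905e-05
ln(t1/t2) = ln(5.3/3.8) = 0.3327
Ea = 8.314 * 0.3327 / 8.0905e-05 = 34189.7743 J/mol
Ea = 34.19 kJ/mol

34.19 kJ/mol


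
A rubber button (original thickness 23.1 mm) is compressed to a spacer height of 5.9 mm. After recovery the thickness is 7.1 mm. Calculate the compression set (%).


CS = (t0 - recovered) / (t0 - ts) * 100
= (23.1 - 7.1) / (23.1 - 5.9) * 100
= 16.0 / 17.2 * 100
= 93.0%

93.0%


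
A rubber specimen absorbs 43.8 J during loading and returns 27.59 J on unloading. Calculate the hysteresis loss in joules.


Hysteresis loss = loading - unloading
= 43.8 - 27.59
= 16.21 J

16.21 J


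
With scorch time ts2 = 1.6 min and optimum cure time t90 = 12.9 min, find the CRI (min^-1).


CRI = 100 / (t90 - ts2)
= 100 / (12.9 - 1.6)
= 100 / 11.3
= 8.85 min^-1

8.85 min^-1


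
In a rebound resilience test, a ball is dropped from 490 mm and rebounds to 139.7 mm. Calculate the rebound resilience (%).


Resilience = h_rebound / h_drop * 100
= 139.7 / 490 * 100
= 28.5%

28.5%


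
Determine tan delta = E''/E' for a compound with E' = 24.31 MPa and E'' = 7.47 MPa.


tan delta = E'' / E'
= 7.47 / 24.31
= 0.3073

tan delta = 0.3073


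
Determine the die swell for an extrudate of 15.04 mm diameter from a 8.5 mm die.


Die swell ratio = D_extrudate / D_die
= 15.04 / 8.5
= 1.769

Die swell = 1.769


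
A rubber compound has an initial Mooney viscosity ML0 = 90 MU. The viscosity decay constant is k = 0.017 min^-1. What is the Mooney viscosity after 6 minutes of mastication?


ML = ML0 * exp(-k * t)
ML = 90 * exp(-0.017 * 6)
ML = 90 * 0.9030
ML = 81.27 MU

81.27 MU


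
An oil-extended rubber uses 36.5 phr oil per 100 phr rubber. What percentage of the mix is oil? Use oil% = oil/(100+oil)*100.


Oil % = oil / (100 + oil) * 100
= 36.5 / (100 + 36.5) * 100
= 36.5 / 136.5 * 100
= 26.74%

26.74%


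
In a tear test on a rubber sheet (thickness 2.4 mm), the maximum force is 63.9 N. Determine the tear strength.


Tear strength = force / thickness
= 63.9 / 2.4
= 26.62 N/mm

26.62 N/mm


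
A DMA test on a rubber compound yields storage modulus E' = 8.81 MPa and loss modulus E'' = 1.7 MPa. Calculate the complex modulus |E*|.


|E*| = sqrt(E'^2 + E''^2)
= sqrt(8.81^2 + 1.7^2)
= sqrt(77.6161 + 2.8900)
= 8.973 MPa

8.973 MPa


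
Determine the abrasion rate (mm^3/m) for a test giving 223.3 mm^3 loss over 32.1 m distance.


Rate = volume_loss / distance
= 223.3 / 32.1
= 6.956 mm^3/m

6.956 mm^3/m


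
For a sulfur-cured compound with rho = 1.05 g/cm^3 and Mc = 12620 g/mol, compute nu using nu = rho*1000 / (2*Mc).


nu = rho * 1000 / (2 * Mc)
nu = 1.05 * 1000 / (2 * 12620)
nu = 1050.0 / 25240
nu = 0.0416 mol/L

0.0416 mol/L


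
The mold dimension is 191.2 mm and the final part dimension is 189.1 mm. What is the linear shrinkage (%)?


Shrinkage = (mold - part) / mold * 100
= (191.2 - 189.1) / 191.2 * 100
= 2.1 / 191.2 * 100
= 1.1%

1.1%


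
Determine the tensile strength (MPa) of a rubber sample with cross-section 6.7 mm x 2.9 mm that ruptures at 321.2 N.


Area = width * thickness = 6.7 * 2.9 = 19.43 mm^2
TS = force / area = 321.2 / 19.43 = 16.53 MPa

16.53 MPa


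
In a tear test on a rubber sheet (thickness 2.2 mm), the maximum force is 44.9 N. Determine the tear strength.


Tear strength = force / thickness
= 44.9 / 2.2
= 20.41 N/mm

20.41 N/mm


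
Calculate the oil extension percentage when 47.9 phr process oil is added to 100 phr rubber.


Oil % = oil / (100 + oil) * 100
= 47.9 / (100 + 47.9) * 100
= 47.9 / 147.9 * 100
= 32.39%

32.39%


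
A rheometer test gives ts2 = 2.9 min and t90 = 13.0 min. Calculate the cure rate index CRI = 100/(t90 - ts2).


CRI = 100 / (t90 - ts2)
= 100 / (13.0 - 2.9)
= 100 / 10.1
= 9.9 min^-1

9.9 min^-1


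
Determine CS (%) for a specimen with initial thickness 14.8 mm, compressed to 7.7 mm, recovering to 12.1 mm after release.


CS = (t0 - recovered) / (t0 - ts) * 100
= (14.8 - 12.1) / (14.8 - 7.7) * 100
= 2.7 / 7.1 * 100
= 38.0%

38.0%


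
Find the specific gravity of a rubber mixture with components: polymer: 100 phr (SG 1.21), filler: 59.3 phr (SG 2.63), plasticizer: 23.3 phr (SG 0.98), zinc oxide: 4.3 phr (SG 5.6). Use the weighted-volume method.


Sum of weights = 186.9
Volume contributions:
  polymer: 100/1.21 = 82.6446
  filler: 59.3/2.63 = 22.5475
  plasticizer: 23.3/0.98 = 23.7755
  zinc oxide: 4.3/5.6 = 0.7679
Sum of volumes = 129.7355
SG = 186.9 / 129.7355 = 1.441

SG = 1.441


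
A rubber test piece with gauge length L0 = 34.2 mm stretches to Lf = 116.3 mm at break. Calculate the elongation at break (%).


Elongation = (Lf - L0) / L0 * 100
= (116.3 - 34.2) / 34.2 * 100
= 82.1 / 34.2 * 100
= 240.1%

240.1%


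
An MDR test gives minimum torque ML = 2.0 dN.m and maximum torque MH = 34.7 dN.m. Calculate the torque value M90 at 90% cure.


M90 = ML + 0.9 * (MH - ML)
M90 = 2.0 + 0.9 * (34.7 - 2.0)
M90 = 2.0 + 0.9 * 32.7
M90 = 31.43 dN.m

31.43 dN.m


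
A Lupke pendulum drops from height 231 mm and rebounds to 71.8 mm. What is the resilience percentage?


Resilience = h_rebound / h_drop * 100
= 71.8 / 231 * 100
= 31.1%

31.1%


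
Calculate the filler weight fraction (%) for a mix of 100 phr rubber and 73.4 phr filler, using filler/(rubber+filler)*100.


Filler % = filler / (rubber + filler) * 100
= 73.4 / (100 + 73.4) * 100
= 73.4 / 173.4 * 100
= 42.33%

42.33%


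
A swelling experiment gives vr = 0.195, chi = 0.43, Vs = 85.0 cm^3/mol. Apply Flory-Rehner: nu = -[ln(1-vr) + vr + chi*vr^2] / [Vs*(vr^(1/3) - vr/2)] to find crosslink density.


ln(1 - vr) = ln(1 - 0.195) = -0.2169
Numerator = -((-0.2169) + 0.195 + 0.43 * 0.195^2) = 0.0056
Denominator = 85.0 * (0.195^(1/3) - 0.195/2) = 41.0031
nu = 0.0056 / 41.0031 = 1.3565e-04 mol/cm^3

1.3565e-04 mol/cm^3


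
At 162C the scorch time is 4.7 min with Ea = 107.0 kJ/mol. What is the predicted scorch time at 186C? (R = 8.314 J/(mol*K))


Convert temperatures: T1 = 162 + 273.15 = 435.15 K, T2 = 186 + 273.15 = 459.15 K
ts2_new = 4.7 * exp(107000 / 8.314 * (1/459.15 - 1/435.15))
1/T2 - 1/T1 = -1.2012e-04
ts2_new = 1.0 min

1.0 min


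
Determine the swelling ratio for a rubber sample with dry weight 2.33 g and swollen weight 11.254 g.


Q = W_swollen / W_dry
Q = 11.254 / 2.33
Q = 4.83

Q = 4.83


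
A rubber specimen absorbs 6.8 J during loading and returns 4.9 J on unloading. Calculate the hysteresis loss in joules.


Hysteresis loss = loading - unloading
= 6.8 - 4.9
= 1.9 J

1.9 J


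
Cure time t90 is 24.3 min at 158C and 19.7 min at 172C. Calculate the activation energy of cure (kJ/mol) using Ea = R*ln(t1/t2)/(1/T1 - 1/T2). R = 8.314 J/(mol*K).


T1 = 431.15 K, T2 = 445.15 K
1/T1 - 1/T2 = 7.2945e-05
ln(t1/t2) = ln(24.3/19.7) = 0.2099
Ea = 8.314 * 0.2099 / 7.2945e-05 = 23918.9269 J/mol
Ea = 23.92 kJ/mol

23.92 kJ/mol


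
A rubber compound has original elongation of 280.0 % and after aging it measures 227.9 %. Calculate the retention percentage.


Retention = aged / original * 100
= 227.9 / 280.0 * 100
= 81.4%

81.4%


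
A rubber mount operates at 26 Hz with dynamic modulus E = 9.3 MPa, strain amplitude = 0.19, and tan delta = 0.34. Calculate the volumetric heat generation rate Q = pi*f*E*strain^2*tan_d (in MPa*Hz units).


Q = pi * f * E * strain^2 * tan_d
= pi * 26 * 9.3 * 0.19^2 * 0.34
= pi * 26 * 9.3 * 0.0361 * 0.34
= 9.3238

Q = 9.3238


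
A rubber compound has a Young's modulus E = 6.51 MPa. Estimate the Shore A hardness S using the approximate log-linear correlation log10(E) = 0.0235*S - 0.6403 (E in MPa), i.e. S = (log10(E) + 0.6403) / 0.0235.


log10(E) = 0.0235*S - 0.6403  =>  S = (log10(E) + 0.6403) / 0.0235
log10(6.51) = 0.813581
S = (0.813581 + 0.6403) / 0.0235 = 1.453881 / 0.0235
S = 61.9

Shore A = 61.9


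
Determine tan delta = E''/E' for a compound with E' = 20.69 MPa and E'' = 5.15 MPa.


tan delta = E'' / E'
= 5.15 / 20.69
= 0.2489

tan delta = 0.2489


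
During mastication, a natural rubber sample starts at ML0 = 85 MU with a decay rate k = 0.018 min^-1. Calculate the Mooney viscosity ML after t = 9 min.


ML = ML0 * exp(-k * t)
ML = 85 * exp(-0.018 * 9)
ML = 85 * 0.8504
ML = 72.29 MU

72.29 MU


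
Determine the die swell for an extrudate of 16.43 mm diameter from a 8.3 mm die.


Die swell ratio = D_extrudate / D_die
= 16.43 / 8.3
= 1.98

Die swell = 1.98


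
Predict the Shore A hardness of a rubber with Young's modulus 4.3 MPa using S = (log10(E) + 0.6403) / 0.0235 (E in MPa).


log10(E) = 0.0235*S - 0.6403  =>  S = (log10(E) + 0.6403) / 0.0235
log10(4.3) = 0.633468
S = (0.633468 + 0.6403) / 0.0235 = 1.273768 / 0.0235
S = 54.2

Shore A = 54.2


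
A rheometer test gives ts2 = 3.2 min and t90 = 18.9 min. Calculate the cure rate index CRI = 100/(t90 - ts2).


CRI = 100 / (t90 - ts2)
= 100 / (18.9 - 3.2)
= 100 / 15.7
= 6.37 min^-1

6.37 min^-1


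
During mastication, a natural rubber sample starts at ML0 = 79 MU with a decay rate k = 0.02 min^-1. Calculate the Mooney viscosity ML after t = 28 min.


ML = ML0 * exp(-k * t)
ML = 79 * exp(-0.02 * 28)
ML = 79 * 0.5712
ML = 45.13 MU

45.13 MU


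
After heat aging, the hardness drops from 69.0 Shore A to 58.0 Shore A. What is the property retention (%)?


Retention = aged / original * 100
= 58.0 / 69.0 * 100
= 84.1%

84.1%


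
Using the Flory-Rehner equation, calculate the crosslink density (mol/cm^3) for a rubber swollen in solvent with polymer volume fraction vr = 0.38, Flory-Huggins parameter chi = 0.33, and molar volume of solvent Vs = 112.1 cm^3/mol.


ln(1 - vr) = ln(1 - 0.38) = -0.4780
Numerator = -((-0.4780) + 0.38 + 0.33 * 0.38^2) = 0.0504
Denominator = 112.1 * (0.38^(1/3) - 0.38/2) = 59.8968
nu = 0.0504 / 59.8968 = 8.4118e-04 mol/cm^3

8.4118e-04 mol/cm^3


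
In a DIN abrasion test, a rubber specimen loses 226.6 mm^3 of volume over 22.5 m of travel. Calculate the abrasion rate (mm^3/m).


Rate = volume_loss / distance
= 226.6 / 22.5
= 10.071 mm^3/m

10.071 mm^3/m


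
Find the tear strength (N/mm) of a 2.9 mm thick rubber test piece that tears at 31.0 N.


Tear strength = force / thickness
= 31.0 / 2.9
= 10.69 N/mm

10.69 N/mm


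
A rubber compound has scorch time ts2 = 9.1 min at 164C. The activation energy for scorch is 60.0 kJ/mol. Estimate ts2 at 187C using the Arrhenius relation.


Convert temperatures: T1 = 164 + 273.15 = 437.15 K, T2 = 187 + 273.15 = 460.15 K
ts2_new = 9.1 * exp(60000 / 8.314 * (1/460.15 - 1/437.15))
1/T2 - 1/T1 = -1.1434e-04
ts2_new = 3.99 min

3.99 min


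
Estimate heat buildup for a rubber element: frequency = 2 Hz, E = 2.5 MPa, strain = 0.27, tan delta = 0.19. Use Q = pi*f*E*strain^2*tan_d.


Q = pi * f * E * strain^2 * tan_d
= pi * 2 * 2.5 * 0.27^2 * 0.19
= pi * 2 * 2.5 * 0.0729 * 0.19
= 0.2176

Q = 0.2176


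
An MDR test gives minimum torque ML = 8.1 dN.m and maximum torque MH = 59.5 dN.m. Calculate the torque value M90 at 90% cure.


M90 = ML + 0.9 * (MH - ML)
M90 = 8.1 + 0.9 * (59.5 - 8.1)
M90 = 8.1 + 0.9 * 51.4
M90 = 54.36 dN.m

54.36 dN.m


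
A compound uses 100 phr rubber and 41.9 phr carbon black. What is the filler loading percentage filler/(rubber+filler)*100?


Filler % = filler / (rubber + filler) * 100
= 41.9 / (100 + 41.9) * 100
= 41.9 / 141.9 * 100
= 29.53%

29.53%


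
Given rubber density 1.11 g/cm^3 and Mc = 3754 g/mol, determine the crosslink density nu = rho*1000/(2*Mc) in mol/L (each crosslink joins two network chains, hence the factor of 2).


nu = rho * 1000 / (2 * Mc)
nu = 1.11 * 1000 / (2 * 3754)
nu = 1110.0 / 7508
nu = 0.1478 mol/L

0.1478 mol/L


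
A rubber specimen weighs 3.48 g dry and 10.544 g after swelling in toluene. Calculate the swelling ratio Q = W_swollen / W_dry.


Q = W_swollen / W_dry
Q = 10.544 / 3.48
Q = 3.03

Q = 3.03


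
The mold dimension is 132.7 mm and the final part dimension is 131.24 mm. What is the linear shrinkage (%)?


Shrinkage = (mold - part) / mold * 100
= (132.7 - 131.24) / 132.7 * 100
= 1.46 / 132.7 * 100
= 1.1%

1.1%


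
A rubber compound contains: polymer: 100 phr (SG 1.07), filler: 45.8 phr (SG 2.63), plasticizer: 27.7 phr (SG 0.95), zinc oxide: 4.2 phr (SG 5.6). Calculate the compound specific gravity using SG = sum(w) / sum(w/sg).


Sum of weights = 177.7
Volume contributions:
  polymer: 100/1.07 = 93.4579
  filler: 45.8/2.63 = 17.4144
  plasticizer: 27.7/0.95 = 29.1579
  zinc oxide: 4.2/5.6 = 0.7500
Sum of volumes = 140.7803
SG = 177.7 / 140.7803 = 1.262

SG = 1.262


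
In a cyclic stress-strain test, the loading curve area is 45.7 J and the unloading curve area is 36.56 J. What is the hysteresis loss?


Hysteresis loss = loading - unloading
= 45.7 - 36.56
= 9.14 J

9.14 J


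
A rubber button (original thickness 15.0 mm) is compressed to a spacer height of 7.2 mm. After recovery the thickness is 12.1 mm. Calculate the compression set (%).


CS = (t0 - recovered) / (t0 - ts) * 100
= (15.0 - 12.1) / (15.0 - 7.2) * 100
= 2.9 / 7.8 * 100
= 37.2%

37.2%


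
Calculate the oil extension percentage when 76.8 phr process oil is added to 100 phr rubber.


Oil % = oil / (100 + oil) * 100
= 76.8 / (100 + 76.8) * 100
= 76.8 / 176.8 * 100
= 43.44%

43.44%


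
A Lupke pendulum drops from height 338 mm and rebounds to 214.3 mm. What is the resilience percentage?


Resilience = h_rebound / h_drop * 100
= 214.3 / 338 * 100
= 63.4%

63.4%


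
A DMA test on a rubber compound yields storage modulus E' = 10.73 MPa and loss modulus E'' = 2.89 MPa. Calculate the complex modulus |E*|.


|E*| = sqrt(E'^2 + E''^2)
= sqrt(10.73^2 + 2.89^2)
= sqrt(115.1329 + 8.3521)
= 11.112 MPa

11.112 MPa


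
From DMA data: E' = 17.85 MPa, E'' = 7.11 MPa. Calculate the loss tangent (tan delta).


tan delta = E'' / E'
= 7.11 / 17.85
= 0.3983

tan delta = 0.3983


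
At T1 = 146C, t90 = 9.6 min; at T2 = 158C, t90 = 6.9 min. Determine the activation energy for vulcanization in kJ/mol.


T1 = 419.15 K, T2 = 431.15 K
1/T1 - 1/T2 = 6.6402e-05
ln(t1/t2) = ln(9.6/6.9) = 0.3302
Ea = 8.314 * 0.3302 / 6.6402e-05 = 41348.3829 J/mol
Ea = 41.35 kJ/mol

41.35 kJ/mol


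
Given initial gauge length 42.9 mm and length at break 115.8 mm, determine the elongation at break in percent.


Elongation = (Lf - L0) / L0 * 100
= (115.8 - 42.9) / 42.9 * 100
= 72.9 / 42.9 * 100
= 169.9%

169.9%


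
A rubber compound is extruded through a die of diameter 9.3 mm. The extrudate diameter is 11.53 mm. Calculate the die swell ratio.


Die swell ratio = D_extrudate / D_die
= 11.53 / 9.3
= 1.24

Die swell = 1.24


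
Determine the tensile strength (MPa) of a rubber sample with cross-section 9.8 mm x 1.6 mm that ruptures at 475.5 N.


Area = width * thickness = 9.8 * 1.6 = 15.68 mm^2
TS = force / area = 475.5 / 15.68 = 30.33 MPa

30.33 MPa


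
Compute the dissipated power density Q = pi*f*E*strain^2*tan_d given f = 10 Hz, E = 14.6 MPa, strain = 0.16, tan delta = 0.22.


Q = pi * f * E * strain^2 * tan_d
= pi * 10 * 14.6 * 0.16^2 * 0.22
= pi * 10 * 14.6 * 0.0256 * 0.22
= 2.5832

Q = 2.5832


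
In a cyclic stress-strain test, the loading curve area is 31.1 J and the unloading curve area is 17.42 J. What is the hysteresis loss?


Hysteresis loss = loading - unloading
= 31.1 - 17.42
= 13.68 J

13.68 J


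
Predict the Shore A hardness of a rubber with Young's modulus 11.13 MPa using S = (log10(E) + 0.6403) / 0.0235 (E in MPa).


log10(E) = 0.0235*S - 0.6403  =>  S = (log10(E) + 0.6403) / 0.0235
log10(11.13) = 1.046495
S = (1.046495 + 0.6403) / 0.0235 = 1.686795 / 0.0235
S = 71.8

Shore A = 71.8


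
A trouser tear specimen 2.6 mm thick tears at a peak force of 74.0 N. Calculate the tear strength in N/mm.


Tear strength = force / thickness
= 74.0 / 2.6
= 28.46 N/mm

28.46 N/mm


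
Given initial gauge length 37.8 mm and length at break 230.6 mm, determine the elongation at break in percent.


Elongation = (Lf - L0) / L0 * 100
= (230.6 - 37.8) / 37.8 * 100
= 192.8 / 37.8 * 100
= 510.1%

510.1%


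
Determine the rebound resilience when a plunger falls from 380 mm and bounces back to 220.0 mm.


Resilience = h_rebound / h_drop * 100
= 220.0 / 380 * 100
= 57.9%

57.9%


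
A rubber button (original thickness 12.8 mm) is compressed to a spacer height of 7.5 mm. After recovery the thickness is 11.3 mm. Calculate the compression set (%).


CS = (t0 - recovered) / (t0 - ts) * 100
= (12.8 - 11.3) / (12.8 - 7.5) * 100
= 1.5 / 5.3 * 100
= 28.3%

28.3%


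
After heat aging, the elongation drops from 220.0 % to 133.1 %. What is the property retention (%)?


Retention = aged / original * 100
= 133.1 / 220.0 * 100
= 60.5%

60.5%


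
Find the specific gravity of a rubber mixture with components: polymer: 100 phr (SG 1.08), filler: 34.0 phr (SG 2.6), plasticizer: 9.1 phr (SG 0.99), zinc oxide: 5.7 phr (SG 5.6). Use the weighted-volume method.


Sum of weights = 148.8
Volume contributions:
  polymer: 100/1.08 = 92.5926
  filler: 34.0/2.6 = 13.0769
  plasticizer: 9.1/0.99 = 9.1919
  zinc oxide: 5.7/5.6 = 1.0179
Sum of volumes = 115.8793
SG = 148.8 / 115.8793 = 1.284

SG = 1.284


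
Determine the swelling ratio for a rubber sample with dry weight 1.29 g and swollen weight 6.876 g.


Q = W_swollen / W_dry
Q = 6.876 / 1.29
Q = 5.33

Q = 5.33


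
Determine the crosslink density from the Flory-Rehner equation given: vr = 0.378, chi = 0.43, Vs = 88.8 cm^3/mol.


ln(1 - vr) = ln(1 - 0.378) = -0.4748
Numerator = -((-0.4748) + 0.378 + 0.43 * 0.378^2) = 0.0354
Denominator = 88.8 * (0.378^(1/3) - 0.378/2) = 47.4230
nu = 0.0354 / 47.4230 = 7.4595e-04 mol/cm^3

7.4595e-04 mol/cm^3


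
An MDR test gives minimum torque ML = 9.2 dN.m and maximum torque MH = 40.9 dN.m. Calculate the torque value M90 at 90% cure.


M90 = ML + 0.9 * (MH - ML)
M90 = 9.2 + 0.9 * (40.9 - 9.2)
M90 = 9.2 + 0.9 * 31.7
M90 = 37.73 dN.m

37.73 dN.m


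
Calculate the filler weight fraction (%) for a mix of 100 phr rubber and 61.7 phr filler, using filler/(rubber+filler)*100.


Filler % = filler / (rubber + filler) * 100
= 61.7 / (100 + 61.7) * 100
= 61.7 / 161.7 * 100
= 38.16%

38.16%


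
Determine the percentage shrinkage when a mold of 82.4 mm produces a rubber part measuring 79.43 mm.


Shrinkage = (mold - part) / mold * 100
= (82.4 - 79.43) / 82.4 * 100
= 2.97 / 82.4 * 100
= 3.6%

3.6%


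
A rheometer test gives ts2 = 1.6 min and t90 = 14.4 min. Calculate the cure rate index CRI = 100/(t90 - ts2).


CRI = 100 / (t90 - ts2)
= 100 / (14.4 - 1.6)
= 100 / 12.8
= 7.81 min^-1

7.81 min^-1


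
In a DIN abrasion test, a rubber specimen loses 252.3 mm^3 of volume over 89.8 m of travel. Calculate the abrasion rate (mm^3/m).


Rate = volume_loss / distance
= 252.3 / 89.8
= 2.81 mm^3/m

2.81 mm^3/m


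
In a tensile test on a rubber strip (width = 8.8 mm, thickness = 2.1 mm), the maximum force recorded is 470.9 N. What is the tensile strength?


Area = width * thickness = 8.8 * 2.1 = 18.48 mm^2
TS = force / area = 470.9 / 18.48 = 25.48 MPa

25.48 MPa


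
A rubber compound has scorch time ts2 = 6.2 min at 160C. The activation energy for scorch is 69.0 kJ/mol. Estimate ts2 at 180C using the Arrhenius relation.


Convert temperatures: T1 = 160 + 273.15 = 433.15 K, T2 = 180 + 273.15 = 453.15 K
ts2_new = 6.2 * exp(69000 / 8.314 * (1/453.15 - 1/433.15))
1/T2 - 1/T1 = -1.0189e-04
ts2_new = 2.66 min

2.66 min


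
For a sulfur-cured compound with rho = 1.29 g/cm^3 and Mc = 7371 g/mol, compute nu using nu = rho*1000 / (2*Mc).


nu = rho * 1000 / (2 * Mc)
nu = 1.29 * 1000 / (2 * 7371)
nu = 1290.0 / 14742
nu = 0.0875 mol/L

0.0875 mol/L


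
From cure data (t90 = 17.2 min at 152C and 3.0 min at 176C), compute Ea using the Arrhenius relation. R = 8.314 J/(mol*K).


T1 = 425.15 K, T2 = 449.15 K
1/T1 - 1/T2 = 1.2568e-04
ln(t1/t2) = ln(17.2/3.0) = 1.7463
Ea = 8.314 * 1.7463 / 1.2568e-04 = 115518.2224 J/mol
Ea = 115.52 kJ/mol

115.52 kJ/mol


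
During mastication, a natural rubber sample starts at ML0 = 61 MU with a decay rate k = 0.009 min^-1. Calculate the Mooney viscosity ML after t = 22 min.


ML = ML0 * exp(-k * t)
ML = 61 * exp(-0.009 * 22)
ML = 61 * 0.8204
ML = 50.04 MU

50.04 MU


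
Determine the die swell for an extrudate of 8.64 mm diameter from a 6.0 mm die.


Die swell ratio = D_extrudate / D_die
= 8.64 / 6.0
= 1.44

Die swell = 1.44


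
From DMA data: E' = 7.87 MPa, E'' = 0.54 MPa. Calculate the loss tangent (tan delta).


tan delta = E'' / E'
= 0.54 / 7.87
= 0.0686

tan delta = 0.0686


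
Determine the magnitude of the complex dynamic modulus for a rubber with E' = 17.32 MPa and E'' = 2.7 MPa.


|E*| = sqrt(E'^2 + E''^2)
= sqrt(17.32^2 + 2.7^2)
= sqrt(299.9824 + 7.2900)
= 17.529 MPa

17.529 MPa


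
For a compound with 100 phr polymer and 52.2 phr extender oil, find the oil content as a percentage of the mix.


Oil % = oil / (100 + oil) * 100
= 52.2 / (100 + 52.2) * 100
= 52.2 / 152.2 * 100
= 34.3%

34.3%


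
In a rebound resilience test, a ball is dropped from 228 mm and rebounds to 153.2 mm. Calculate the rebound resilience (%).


Resilience = h_rebound / h_drop * 100
= 153.2 / 228 * 100
= 67.2%

67.2%


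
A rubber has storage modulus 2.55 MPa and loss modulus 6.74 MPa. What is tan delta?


tan delta = E'' / E'
= 6.74 / 2.55
= 2.6431

tan delta = 2.6431


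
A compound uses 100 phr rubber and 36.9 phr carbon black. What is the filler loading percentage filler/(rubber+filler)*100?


Filler % = filler / (rubber + filler) * 100
= 36.9 / (100 + 36.9) * 100
= 36.9 / 136.9 * 100
= 26.95%

26.95%


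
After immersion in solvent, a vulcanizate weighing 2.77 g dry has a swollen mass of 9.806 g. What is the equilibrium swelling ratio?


Q = W_swollen / W_dry
Q = 9.806 / 2.77
Q = 3.54

Q = 3.54


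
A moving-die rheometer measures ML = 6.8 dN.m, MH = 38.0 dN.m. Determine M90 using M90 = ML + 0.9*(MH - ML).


M90 = ML + 0.9 * (MH - ML)
M90 = 6.8 + 0.9 * (38.0 - 6.8)
M90 = 6.8 + 0.9 * 31.2
M90 = 34.88 dN.m

34.88 dN.m


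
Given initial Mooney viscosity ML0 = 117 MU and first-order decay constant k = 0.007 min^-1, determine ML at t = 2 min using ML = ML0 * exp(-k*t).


ML = ML0 * exp(-k * t)
ML = 117 * exp(-0.007 * 2)
ML = 117 * 0.9861
ML = 115.37 MU

115.37 MU


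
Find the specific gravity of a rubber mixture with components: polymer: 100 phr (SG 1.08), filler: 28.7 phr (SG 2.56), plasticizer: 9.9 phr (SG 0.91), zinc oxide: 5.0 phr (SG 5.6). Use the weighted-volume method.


Sum of weights = 143.6
Volume contributions:
  polymer: 100/1.08 = 92.5926
  filler: 28.7/2.56 = 11.2109
  plasticizer: 9.9/0.91 = 10.8791
  zinc oxide: 5.0/5.6 = 0.8929
Sum of volumes = 115.5755
SG = 143.6 / 115.5755 = 1.242

SG = 1.242


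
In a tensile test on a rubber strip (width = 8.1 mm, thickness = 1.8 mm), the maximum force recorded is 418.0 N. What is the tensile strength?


Area = width * thickness = 8.1 * 1.8 = 14.58 mm^2
TS = force / area = 418.0 / 14.58 = 28.67 MPa

28.67 MPa


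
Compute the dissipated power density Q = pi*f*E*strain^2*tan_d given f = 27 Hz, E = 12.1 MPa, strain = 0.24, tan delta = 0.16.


Q = pi * f * E * strain^2 * tan_d
= pi * 27 * 12.1 * 0.24^2 * 0.16
= pi * 27 * 12.1 * 0.0576 * 0.16
= 9.4589

Q = 9.4589


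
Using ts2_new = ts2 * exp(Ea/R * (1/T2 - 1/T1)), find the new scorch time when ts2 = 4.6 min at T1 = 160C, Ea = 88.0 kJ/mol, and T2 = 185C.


Convert temperatures: T1 = 160 + 273.15 = 433.15 K, T2 = 185 + 273.15 = 458.15 K
ts2_new = 4.6 * exp(88000 / 8.314 * (1/458.15 - 1/433.15))
1/T2 - 1/T1 = -1.2598e-04
ts2_new = 1.21 min

1.21 min


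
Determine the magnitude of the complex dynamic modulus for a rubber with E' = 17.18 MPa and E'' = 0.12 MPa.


|E*| = sqrt(E'^2 + E''^2)
= sqrt(17.18^2 + 0.12^2)
= sqrt(295.1524 + 0.0144)
= 17.18 MPa

17.18 MPa


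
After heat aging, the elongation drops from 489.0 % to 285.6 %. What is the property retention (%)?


Retention = aged / original * 100
= 285.6 / 489.0 * 100
= 58.4%

58.4%


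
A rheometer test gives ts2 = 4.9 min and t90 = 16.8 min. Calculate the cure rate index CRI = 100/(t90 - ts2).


CRI = 100 / (t90 - ts2)
= 100 / (16.8 - 4.9)
= 100 / 11.9
= 8.4 min^-1

8.4 min^-1


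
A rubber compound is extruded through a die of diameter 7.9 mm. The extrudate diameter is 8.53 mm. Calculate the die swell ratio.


Die swell ratio = D_extrudate / D_die
= 8.53 / 7.9
= 1.08

Die swell = 1.08


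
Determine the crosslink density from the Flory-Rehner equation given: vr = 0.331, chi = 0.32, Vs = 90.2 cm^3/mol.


ln(1 - vr) = ln(1 - 0.331) = -0.4020
Numerator = -((-0.4020) + 0.331 + 0.32 * 0.331^2) = 0.0359
Denominator = 90.2 * (0.331^(1/3) - 0.331/2) = 47.4668
nu = 0.0359 / 47.4668 = 7.5656e-04 mol/cm^3

7.5656e-04 mol/cm^3


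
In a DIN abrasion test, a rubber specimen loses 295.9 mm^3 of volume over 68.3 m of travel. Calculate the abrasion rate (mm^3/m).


Rate = volume_loss / distance
= 295.9 / 68.3
= 4.332 mm^3/m

4.332 mm^3/m


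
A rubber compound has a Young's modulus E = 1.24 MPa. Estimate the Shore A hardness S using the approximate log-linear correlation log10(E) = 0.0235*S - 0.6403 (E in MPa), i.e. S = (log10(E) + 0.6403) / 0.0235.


log10(E) = 0.0235*S - 0.6403  =>  S = (log10(E) + 0.6403) / 0.0235
log10(1.24) = 0.093422
S = (0.093422 + 0.6403) / 0.0235 = 0.733722 / 0.0235
S = 31.2

Shore A = 31.2


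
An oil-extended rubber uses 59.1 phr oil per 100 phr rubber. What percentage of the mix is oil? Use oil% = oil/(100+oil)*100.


Oil % = oil / (100 + oil) * 100
= 59.1 / (100 + 59.1) * 100
= 59.1 / 159.1 * 100
= 37.15%

37.15%


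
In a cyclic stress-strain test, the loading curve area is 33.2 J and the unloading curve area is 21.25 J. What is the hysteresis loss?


Hysteresis loss = loading - unloading
= 33.2 - 21.25
= 11.95 J

11.95 J


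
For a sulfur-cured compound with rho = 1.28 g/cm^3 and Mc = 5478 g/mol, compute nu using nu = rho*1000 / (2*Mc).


nu = rho * 1000 / (2 * Mc)
nu = 1.28 * 1000 / (2 * 5478)
nu = 1280.0 / 10956
nu = 0.1168 mol/L

0.1168 mol/L


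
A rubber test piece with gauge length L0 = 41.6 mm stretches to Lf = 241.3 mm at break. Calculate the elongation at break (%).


Elongation = (Lf - L0) / L0 * 100
= (241.3 - 41.6) / 41.6 * 100
= 199.7 / 41.6 * 100
= 480.0%

480.0%


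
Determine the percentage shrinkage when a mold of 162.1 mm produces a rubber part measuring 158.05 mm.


Shrinkage = (mold - part) / mold * 100
= (162.1 - 158.05) / 162.1 * 100
= 4.05 / 162.1 * 100
= 2.5%

2.5%


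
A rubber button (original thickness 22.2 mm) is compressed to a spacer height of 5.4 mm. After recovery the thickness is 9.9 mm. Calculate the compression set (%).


CS = (t0 - recovered) / (t0 - ts) * 100
= (22.2 - 9.9) / (22.2 - 5.4) * 100
= 12.3 / 16.8 * 100
= 73.2%

73.2%


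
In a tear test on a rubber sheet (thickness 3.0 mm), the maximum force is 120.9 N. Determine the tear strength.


Tear strength = force / thickness
= 120.9 / 3.0
= 40.3 N/mm

40.3 N/mm


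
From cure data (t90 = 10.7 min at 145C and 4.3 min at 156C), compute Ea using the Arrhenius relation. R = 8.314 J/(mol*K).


T1 = 418.15 K, T2 = 429.15 K
1/T1 - 1/T2 = 6.1299e-05
ln(t1/t2) = ln(10.7/4.3) = 0.9116
Ea = 8.314 * 0.9116 / 6.1299e-05 = 123644.9978 J/mol
Ea = 123.64 kJ/mol

123.64 kJ/mol


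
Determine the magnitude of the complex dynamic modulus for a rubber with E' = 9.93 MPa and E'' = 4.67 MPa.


|E*| = sqrt(E'^2 + E''^2)
= sqrt(9.93^2 + 4.67^2)
= sqrt(98.6049 + 21.8089)
= 10.973 MPa

10.973 MPa


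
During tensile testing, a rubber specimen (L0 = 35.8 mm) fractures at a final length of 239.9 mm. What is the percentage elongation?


Elongation = (Lf - L0) / L0 * 100
= (239.9 - 35.8) / 35.8 * 100
= 204.1 / 35.8 * 100
= 570.1%

570.1%


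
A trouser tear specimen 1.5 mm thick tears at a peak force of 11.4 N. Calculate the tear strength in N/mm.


Tear strength = force / thickness
= 11.4 / 1.5
= 7.6 N/mm

7.6 N/mm


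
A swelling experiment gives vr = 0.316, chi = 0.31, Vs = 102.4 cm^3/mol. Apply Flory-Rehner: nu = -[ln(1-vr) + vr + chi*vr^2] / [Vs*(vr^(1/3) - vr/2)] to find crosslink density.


ln(1 - vr) = ln(1 - 0.316) = -0.3798
Numerator = -((-0.3798) + 0.316 + 0.31 * 0.316^2) = 0.0328
Denominator = 102.4 * (0.316^(1/3) - 0.316/2) = 53.5684
nu = 0.0328 / 53.5684 = 6.1309e-04 mol/cm^3

6.1309e-04 mol/cm^3


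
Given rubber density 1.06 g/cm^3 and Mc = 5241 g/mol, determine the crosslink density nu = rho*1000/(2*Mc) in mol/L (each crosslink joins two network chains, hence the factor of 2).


nu = rho * 1000 / (2 * Mc)
nu = 1.06 * 1000 / (2 * 5241)
nu = 1060.0 / 10482
nu = 0.1011 mol/L

0.1011 mol/L


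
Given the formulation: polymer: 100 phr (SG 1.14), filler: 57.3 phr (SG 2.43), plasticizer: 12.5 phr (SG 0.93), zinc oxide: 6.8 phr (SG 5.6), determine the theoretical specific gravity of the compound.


Sum of weights = 176.6
Volume contributions:
  polymer: 100/1.14 = 87.7193
  filler: 57.3/2.43 = 23.5802
  plasticizer: 12.5/0.93 = 13.4409
  zinc oxide: 6.8/5.6 = 1.2143
Sum of volumes = 125.9547
SG = 176.6 / 125.9547 = 1.402

SG = 1.402


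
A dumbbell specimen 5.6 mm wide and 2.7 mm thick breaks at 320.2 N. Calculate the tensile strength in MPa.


Area = width * thickness = 5.6 * 2.7 = 15.12 mm^2
TS = force / area = 320.2 / 15.12 = 21.18 MPa

21.18 MPa


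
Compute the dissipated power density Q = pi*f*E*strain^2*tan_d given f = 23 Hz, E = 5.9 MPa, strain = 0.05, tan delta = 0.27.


Q = pi * f * E * strain^2 * tan_d
= pi * 23 * 5.9 * 0.05^2 * 0.27
= pi * 23 * 5.9 * 0.0025 * 0.27
= 0.2878

Q = 0.2878


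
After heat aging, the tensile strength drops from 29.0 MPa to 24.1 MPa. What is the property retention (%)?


Retention = aged / original * 100
= 24.1 / 29.0 * 100
= 83.1%

83.1%


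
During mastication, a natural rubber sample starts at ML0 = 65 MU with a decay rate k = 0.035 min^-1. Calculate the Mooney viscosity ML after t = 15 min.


ML = ML0 * exp(-k * t)
ML = 65 * exp(-0.035 * 15)
ML = 65 * 0.5916
ML = 38.45 MU

38.45 MU


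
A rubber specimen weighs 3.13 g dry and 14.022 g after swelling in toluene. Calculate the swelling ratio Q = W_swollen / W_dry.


Q = W_swollen / W_dry
Q = 14.022 / 3.13
Q = 4.48

Q = 4.48


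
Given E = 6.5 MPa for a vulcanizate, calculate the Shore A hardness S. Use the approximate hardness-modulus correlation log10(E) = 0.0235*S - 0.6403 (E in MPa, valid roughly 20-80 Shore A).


log10(E) = 0.0235*S - 0.6403  =>  S = (log10(E) + 0.6403) / 0.0235
log10(6.5) = 0.812913
S = (0.812913 + 0.6403) / 0.0235 = 1.453213 / 0.0235
S = 61.8

Shore A = 61.8


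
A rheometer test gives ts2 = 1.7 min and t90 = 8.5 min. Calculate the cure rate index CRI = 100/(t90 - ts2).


CRI = 100 / (t90 - ts2)
= 100 / (8.5 - 1.7)
= 100 / 6.8
= 14.71 min^-1

14.71 min^-1


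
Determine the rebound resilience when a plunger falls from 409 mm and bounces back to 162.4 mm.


Resilience = h_rebound / h_drop * 100
= 162.4 / 409 * 100
= 39.7%

39.7%


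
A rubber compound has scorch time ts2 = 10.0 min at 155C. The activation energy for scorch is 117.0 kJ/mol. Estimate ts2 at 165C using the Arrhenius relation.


Convert temperatures: T1 = 155 + 273.15 = 428.15 K, T2 = 165 + 273.15 = 438.15 K
ts2_new = 10.0 * exp(117000 / 8.314 * (1/438.15 - 1/428.15))
1/T2 - 1/T1 = -5.3307e-05
ts2_new = 4.72 min

4.72 min


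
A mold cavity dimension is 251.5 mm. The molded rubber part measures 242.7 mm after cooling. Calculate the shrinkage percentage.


Shrinkage = (mold - part) / mold * 100
= (251.5 - 242.7) / 251.5 * 100
= 8.8 / 251.5 * 100
= 3.5%

3.5%


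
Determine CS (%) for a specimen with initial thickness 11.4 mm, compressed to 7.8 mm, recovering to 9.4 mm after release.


CS = (t0 - recovered) / (t0 - ts) * 100
= (11.4 - 9.4) / (11.4 - 7.8) * 100
= 2.0 / 3.6 * 100
= 55.6%

55.6%
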